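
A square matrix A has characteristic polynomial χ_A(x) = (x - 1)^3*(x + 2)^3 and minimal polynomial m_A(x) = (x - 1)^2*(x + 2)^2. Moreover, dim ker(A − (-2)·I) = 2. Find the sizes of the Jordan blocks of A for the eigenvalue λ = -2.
Block sizes for λ = -2: [2, 1]

Step 1 — from the characteristic polynomial, algebraic multiplicity of λ = -2 is 3. From dim ker(A − (-2)·I) = 2, there are exactly 2 Jordan blocks for λ = -2.
Step 2 — from the minimal polynomial, the factor (x + 2)^2 tells us the largest block for λ = -2 has size 2.
Step 3 — with total size 3, 2 blocks, and largest block 2, the block sizes (in nonincreasing order) are [2, 1].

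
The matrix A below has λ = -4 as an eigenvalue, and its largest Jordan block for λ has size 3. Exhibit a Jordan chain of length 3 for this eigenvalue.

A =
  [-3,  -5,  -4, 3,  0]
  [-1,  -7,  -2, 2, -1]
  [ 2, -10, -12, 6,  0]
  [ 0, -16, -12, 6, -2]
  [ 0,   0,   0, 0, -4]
A Jordan chain for λ = -4 of length 3:
v_1 = (-2, -2, -4, -8, 0)ᵀ
v_2 = (1, -1, 2, 0, 0)ᵀ
v_3 = (1, 0, 0, 0, 0)ᵀ

Let N = A − (-4)·I. We want v_3 with N^3 v_3 = 0 but N^2 v_3 ≠ 0; then v_{j-1} := N · v_j for j = 3, …, 2.

Pick v_3 = (1, 0, 0, 0, 0)ᵀ.
Then v_2 = N · v_3 = (1, -1, 2, 0, 0)ᵀ.
Then v_1 = N · v_2 = (-2, -2, -4, -8, 0)ᵀ.

Sanity check: (A − (-4)·I) v_1 = (0, 0, 0, 0, 0)ᵀ = 0. ✓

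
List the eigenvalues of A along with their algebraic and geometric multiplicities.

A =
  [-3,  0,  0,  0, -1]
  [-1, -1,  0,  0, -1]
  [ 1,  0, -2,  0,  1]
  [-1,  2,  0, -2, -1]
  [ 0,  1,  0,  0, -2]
λ = -2: alg = 5, geom = 3

Step 1 — factor the characteristic polynomial to read off the algebraic multiplicities:
  χ_A(x) = (x + 2)^5

Step 2 — compute geometric multiplicities via the rank-nullity identity g(λ) = n − rank(A − λI):
  rank(A − (-2)·I) = 2, so dim ker(A − (-2)·I) = n − 2 = 3

Summary:
  λ = -2: algebraic multiplicity = 5, geometric multiplicity = 3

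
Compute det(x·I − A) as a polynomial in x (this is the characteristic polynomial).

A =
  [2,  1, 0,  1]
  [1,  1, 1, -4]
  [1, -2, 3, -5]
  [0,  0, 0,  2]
x^4 - 8*x^3 + 24*x^2 - 32*x + 16

Expanding det(x·I − A) (e.g. by cofactor expansion or by noting that A is similar to its Jordan form J, which has the same characteristic polynomial as A) gives
  χ_A(x) = x^4 - 8*x^3 + 24*x^2 - 32*x + 16
which factors as (x - 2)^4. The eigenvalues (with algebraic multiplicities) are λ = 2 with multiplicity 4.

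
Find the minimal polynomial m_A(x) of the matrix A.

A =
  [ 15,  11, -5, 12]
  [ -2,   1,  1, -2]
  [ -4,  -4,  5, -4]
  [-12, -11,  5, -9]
x^3 - 9*x^2 + 27*x - 27

The characteristic polynomial is χ_A(x) = (x - 3)^4, so the eigenvalues are known. The minimal polynomial is
  m_A(x) = Π_λ (x − λ)^{k_λ}
where k_λ is the size of the *largest* Jordan block for λ (equivalently, the smallest k with (A − λI)^k v = 0 for every generalised eigenvector v of λ).

  λ = 3: largest Jordan block has size 3, contributing (x − 3)^3

So m_A(x) = (x - 3)^3 = x^3 - 9*x^2 + 27*x - 27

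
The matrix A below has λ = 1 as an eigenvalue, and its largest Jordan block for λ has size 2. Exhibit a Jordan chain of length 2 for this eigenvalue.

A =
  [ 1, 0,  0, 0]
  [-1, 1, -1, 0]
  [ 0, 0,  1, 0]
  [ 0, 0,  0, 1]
A Jordan chain for λ = 1 of length 2:
v_1 = (0, -1, 0, 0)ᵀ
v_2 = (1, 0, 0, 0)ᵀ

Let N = A − (1)·I. We want v_2 with N^2 v_2 = 0 but N^1 v_2 ≠ 0; then v_{j-1} := N · v_j for j = 2, …, 2.

Pick v_2 = (1, 0, 0, 0)ᵀ.
Then v_1 = N · v_2 = (0, -1, 0, 0)ᵀ.

Sanity check: (A − (1)·I) v_1 = (0, 0, 0, 0)ᵀ = 0. ✓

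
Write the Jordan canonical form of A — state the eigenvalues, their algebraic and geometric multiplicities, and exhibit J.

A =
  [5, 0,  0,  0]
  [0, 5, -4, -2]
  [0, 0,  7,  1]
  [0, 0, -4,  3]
J_2(5) ⊕ J_1(5) ⊕ J_1(5)

The characteristic polynomial is
  det(x·I − A) = x^4 - 20*x^3 + 150*x^2 - 500*x + 625 = (x - 5)^4

Eigenvalues and multiplicities (the geometric multiplicity of λ is n − rank(A − λI), which equals the number of Jordan blocks for λ):
  λ = 5: algebraic multiplicity = 4, geometric multiplicity = 3

Determining the block sizes for each eigenvalue:
  λ = 5: 3 blocks summing to 4 forces exactly one block of size 2 and the rest size 1 → block sizes [2, 1, 1]

Assembling the blocks gives a Jordan form
J =
  [5, 1, 0, 0]
  [0, 5, 0, 0]
  [0, 0, 5, 0]
  [0, 0, 0, 5]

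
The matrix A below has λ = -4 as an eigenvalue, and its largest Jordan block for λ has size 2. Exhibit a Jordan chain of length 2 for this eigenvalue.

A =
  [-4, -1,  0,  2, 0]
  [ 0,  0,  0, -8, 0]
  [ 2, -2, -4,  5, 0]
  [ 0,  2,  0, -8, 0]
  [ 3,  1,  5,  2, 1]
A Jordan chain for λ = -4 of length 2:
v_1 = (-1, 4, -2, 2, 1)ᵀ
v_2 = (0, 1, 0, 0, 0)ᵀ

Let N = A − (-4)·I. We want v_2 with N^2 v_2 = 0 but N^1 v_2 ≠ 0; then v_{j-1} := N · v_j for j = 2, …, 2.

Pick v_2 = (0, 1, 0, 0, 0)ᵀ.
Then v_1 = N · v_2 = (-1, 4, -2, 2, 1)ᵀ.

Sanity check: (A − (-4)·I) v_1 = (0, 0, 0, 0, 0)ᵀ = 0. ✓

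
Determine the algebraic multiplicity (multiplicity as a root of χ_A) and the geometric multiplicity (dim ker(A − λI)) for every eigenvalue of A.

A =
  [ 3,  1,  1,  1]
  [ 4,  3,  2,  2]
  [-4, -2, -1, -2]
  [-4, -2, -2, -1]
λ = 1: alg = 4, geom = 3

Step 1 — factor the characteristic polynomial to read off the algebraic multiplicities:
  χ_A(x) = (x - 1)^4

Step 2 — compute geometric multiplicities via the rank-nullity identity g(λ) = n − rank(A − λI):
  rank(A − (1)·I) = 1, so dim ker(A − (1)·I) = n − 1 = 3

Summary:
  λ = 1: algebraic multiplicity = 4, geometric multiplicity = 3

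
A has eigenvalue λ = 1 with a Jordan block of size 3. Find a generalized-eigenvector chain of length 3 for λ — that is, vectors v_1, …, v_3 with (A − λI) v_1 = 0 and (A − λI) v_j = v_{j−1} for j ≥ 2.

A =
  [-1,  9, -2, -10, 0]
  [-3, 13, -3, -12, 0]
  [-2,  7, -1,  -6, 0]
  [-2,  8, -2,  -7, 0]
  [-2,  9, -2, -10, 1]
A Jordan chain for λ = 1 of length 3:
v_1 = (1, 0, -1, 0, 1)ᵀ
v_2 = (-2, -3, -2, -2, -2)ᵀ
v_3 = (1, 0, 0, 0, 0)ᵀ

Let N = A − (1)·I. We want v_3 with N^3 v_3 = 0 but N^2 v_3 ≠ 0; then v_{j-1} := N · v_j for j = 3, …, 2.

Pick v_3 = (1, 0, 0, 0, 0)ᵀ.
Then v_2 = N · v_3 = (-2, -3, -2, -2, -2)ᵀ.
Then v_1 = N · v_2 = (1, 0, -1, 0, 1)ᵀ.

Sanity check: (A − (1)·I) v_1 = (0, 0, 0, 0, 0)ᵀ = 0. ✓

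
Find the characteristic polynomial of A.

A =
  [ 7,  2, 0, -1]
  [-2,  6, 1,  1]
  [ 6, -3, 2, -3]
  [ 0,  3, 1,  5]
x^4 - 20*x^3 + 150*x^2 - 500*x + 625

Expanding det(x·I − A) (e.g. by cofactor expansion or by noting that A is similar to its Jordan form J, which has the same characteristic polynomial as A) gives
  χ_A(x) = x^4 - 20*x^3 + 150*x^2 - 500*x + 625
which factors as (x - 5)^4. The eigenvalues (with algebraic multiplicities) are λ = 5 with multiplicity 4.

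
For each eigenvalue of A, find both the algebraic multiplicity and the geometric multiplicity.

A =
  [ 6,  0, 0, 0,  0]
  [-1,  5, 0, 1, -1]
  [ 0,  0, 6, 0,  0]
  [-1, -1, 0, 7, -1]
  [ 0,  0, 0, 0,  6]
λ = 6: alg = 5, geom = 4

Step 1 — factor the characteristic polynomial to read off the algebraic multiplicities:
  χ_A(x) = (x - 6)^5

Step 2 — compute geometric multiplicities via the rank-nullity identity g(λ) = n − rank(A − λI):
  rank(A − (6)·I) = 1, so dim ker(A − (6)·I) = n − 1 = 4

Summary:
  λ = 6: algebraic multiplicity = 5, geometric multiplicity = 4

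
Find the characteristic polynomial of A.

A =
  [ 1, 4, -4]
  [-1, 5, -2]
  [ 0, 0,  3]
x^3 - 9*x^2 + 27*x - 27

Expanding det(x·I − A) (e.g. by cofactor expansion or by noting that A is similar to its Jordan form J, which has the same characteristic polynomial as A) gives
  χ_A(x) = x^3 - 9*x^2 + 27*x - 27
which factors as (x - 3)^3. The eigenvalues (with algebraic multiplicities) are λ = 3 with multiplicity 3.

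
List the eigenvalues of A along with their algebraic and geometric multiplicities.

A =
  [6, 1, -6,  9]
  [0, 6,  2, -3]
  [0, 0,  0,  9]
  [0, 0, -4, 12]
λ = 6: alg = 4, geom = 2

Step 1 — factor the characteristic polynomial to read off the algebraic multiplicities:
  χ_A(x) = (x - 6)^4

Step 2 — compute geometric multiplicities via the rank-nullity identity g(λ) = n − rank(A − λI):
  rank(A − (6)·I) = 2, so dim ker(A − (6)·I) = n − 2 = 2

Summary:
  λ = 6: algebraic multiplicity = 4, geometric multiplicity = 2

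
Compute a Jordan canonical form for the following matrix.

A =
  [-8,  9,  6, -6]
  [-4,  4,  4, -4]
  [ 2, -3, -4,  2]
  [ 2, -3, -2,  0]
J_2(-2) ⊕ J_1(-2) ⊕ J_1(-2)

The characteristic polynomial is
  det(x·I − A) = x^4 + 8*x^3 + 24*x^2 + 32*x + 16 = (x + 2)^4

Eigenvalues and multiplicities (the geometric multiplicity of λ is n − rank(A − λI), which equals the number of Jordan blocks for λ):
  λ = -2: algebraic multiplicity = 4, geometric multiplicity = 3

Determining the block sizes for each eigenvalue:
  λ = -2: 3 blocks summing to 4 forces exactly one block of size 2 and the rest size 1 → block sizes [2, 1, 1]

Assembling the blocks gives a Jordan form
J =
  [-2,  1,  0,  0]
  [ 0, -2,  0,  0]
  [ 0,  0, -2,  0]
  [ 0,  0,  0, -2]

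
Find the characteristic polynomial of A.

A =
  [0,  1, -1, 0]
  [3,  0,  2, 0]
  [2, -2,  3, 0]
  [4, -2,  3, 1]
x^4 - 4*x^3 + 6*x^2 - 4*x + 1

Expanding det(x·I − A) (e.g. by cofactor expansion or by noting that A is similar to its Jordan form J, which has the same characteristic polynomial as A) gives
  χ_A(x) = x^4 - 4*x^3 + 6*x^2 - 4*x + 1
which factors as (x - 1)^4. The eigenvalues (with algebraic multiplicities) are λ = 1 with multiplicity 4.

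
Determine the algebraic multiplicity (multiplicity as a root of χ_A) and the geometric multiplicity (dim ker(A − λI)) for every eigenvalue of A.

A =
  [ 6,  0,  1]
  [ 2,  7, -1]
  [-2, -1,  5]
λ = 6: alg = 3, geom = 1

Step 1 — factor the characteristic polynomial to read off the algebraic multiplicities:
  χ_A(x) = (x - 6)^3

Step 2 — compute geometric multiplicities via the rank-nullity identity g(λ) = n − rank(A − λI):
  rank(A − (6)·I) = 2, so dim ker(A − (6)·I) = n − 2 = 1

Summary:
  λ = 6: algebraic multiplicity = 3, geometric multiplicity = 1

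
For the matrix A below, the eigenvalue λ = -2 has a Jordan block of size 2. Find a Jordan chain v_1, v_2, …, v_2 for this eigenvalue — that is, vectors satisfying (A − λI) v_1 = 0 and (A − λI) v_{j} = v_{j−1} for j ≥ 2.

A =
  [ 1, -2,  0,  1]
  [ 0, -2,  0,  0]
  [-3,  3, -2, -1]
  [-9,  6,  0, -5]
A Jordan chain for λ = -2 of length 2:
v_1 = (3, 0, -3, -9)ᵀ
v_2 = (1, 0, 0, 0)ᵀ

Let N = A − (-2)·I. We want v_2 with N^2 v_2 = 0 but N^1 v_2 ≠ 0; then v_{j-1} := N · v_j for j = 2, …, 2.

Pick v_2 = (1, 0, 0, 0)ᵀ.
Then v_1 = N · v_2 = (3, 0, -3, -9)ᵀ.

Sanity check: (A − (-2)·I) v_1 = (0, 0, 0, 0)ᵀ = 0. ✓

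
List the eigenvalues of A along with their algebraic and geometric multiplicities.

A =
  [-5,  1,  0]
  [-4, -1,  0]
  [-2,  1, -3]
λ = -3: alg = 3, geom = 2

Step 1 — factor the characteristic polynomial to read off the algebraic multiplicities:
  χ_A(x) = (x + 3)^3

Step 2 — compute geometric multiplicities via the rank-nullity identity g(λ) = n − rank(A − λI):
  rank(A − (-3)·I) = 1, so dim ker(A − (-3)·I) = n − 1 = 2

Summary:
  λ = -3: algebraic multiplicity = 3, geometric multiplicity = 2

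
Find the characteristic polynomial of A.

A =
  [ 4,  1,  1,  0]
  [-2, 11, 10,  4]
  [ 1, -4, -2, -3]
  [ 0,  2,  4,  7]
x^4 - 20*x^3 + 150*x^2 - 500*x + 625

Expanding det(x·I − A) (e.g. by cofactor expansion or by noting that A is similar to its Jordan form J, which has the same characteristic polynomial as A) gives
  χ_A(x) = x^4 - 20*x^3 + 150*x^2 - 500*x + 625
which factors as (x - 5)^4. The eigenvalues (with algebraic multiplicities) are λ = 5 with multiplicity 4.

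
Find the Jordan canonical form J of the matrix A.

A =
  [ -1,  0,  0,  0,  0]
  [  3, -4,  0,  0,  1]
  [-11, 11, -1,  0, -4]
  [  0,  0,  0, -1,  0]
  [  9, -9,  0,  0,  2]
J_3(-1) ⊕ J_1(-1) ⊕ J_1(-1)

The characteristic polynomial is
  det(x·I − A) = x^5 + 5*x^4 + 10*x^3 + 10*x^2 + 5*x + 1 = (x + 1)^5

Eigenvalues and multiplicities (the geometric multiplicity of λ is n − rank(A − λI), which equals the number of Jordan blocks for λ):
  λ = -1: algebraic multiplicity = 5, geometric multiplicity = 3

Determining the block sizes for each eigenvalue:
  λ = -1: with am = 5 and gm = 3, the partition is not yet determined (e.g. several partitions of 5 into 3 parts exist). Let N = A − (-1)·I. Computing rank(N^1) = 2, rank(N^2) = 1, rank(N^3) = 0; the number of blocks of size ≥ j is rank(N^{j−1}) − rank(N^j), giving [3, 1, 1]. So we have 1 block(s) of size 3, 2 block(s) of size 1 → block sizes [3, 1, 1]

Assembling the blocks gives a Jordan form
J =
  [-1,  1,  0,  0,  0]
  [ 0, -1,  1,  0,  0]
  [ 0,  0, -1,  0,  0]
  [ 0,  0,  0, -1,  0]
  [ 0,  0,  0,  0, -1]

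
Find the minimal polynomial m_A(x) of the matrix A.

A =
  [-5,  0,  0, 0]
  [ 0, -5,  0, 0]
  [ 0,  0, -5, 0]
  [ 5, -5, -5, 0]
x^2 + 5*x

The characteristic polynomial is χ_A(x) = x*(x + 5)^3, so the eigenvalues are known. The minimal polynomial is
  m_A(x) = Π_λ (x − λ)^{k_λ}
where k_λ is the size of the *largest* Jordan block for λ (equivalently, the smallest k with (A − λI)^k v = 0 for every generalised eigenvector v of λ).

  λ = -5: largest Jordan block has size 1, contributing (x + 5)
  λ = 0: largest Jordan block has size 1, contributing (x − 0)

So m_A(x) = x*(x + 5) = x^2 + 5*x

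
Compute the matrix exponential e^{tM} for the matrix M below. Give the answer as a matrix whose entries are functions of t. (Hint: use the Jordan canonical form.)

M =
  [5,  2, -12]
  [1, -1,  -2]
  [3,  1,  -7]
e^{tM} =
  [t^2*exp(-t) + 6*t*exp(-t) + exp(-t), 2*t*exp(-t), -2*t^2*exp(-t) - 12*t*exp(-t)]
  [t*exp(-t), exp(-t), -2*t*exp(-t)]
  [t^2*exp(-t)/2 + 3*t*exp(-t), t*exp(-t), -t^2*exp(-t) - 6*t*exp(-t) + exp(-t)]

Strategy: write M = P · J · P⁻¹ where J is a Jordan canonical form, so e^{tM} = P · e^{tJ} · P⁻¹, and e^{tJ} can be computed block-by-block.

M has Jordan form
J =
  [-1,  1,  0]
  [ 0, -1,  1]
  [ 0,  0, -1]
(up to reordering of blocks).

Per-block formulas:
  For a 3×3 Jordan block J_3(-1): exp(t · J_3(-1)) = e^(-1t)·(I + t·N + (t^2/2)·N^2), where N is the 3×3 nilpotent shift.

After assembling e^{tJ} and conjugating by P, we get:

e^{tM} =
  [t^2*exp(-t) + 6*t*exp(-t) + exp(-t), 2*t*exp(-t), -2*t^2*exp(-t) - 12*t*exp(-t)]
  [t*exp(-t), exp(-t), -2*t*exp(-t)]
  [t^2*exp(-t)/2 + 3*t*exp(-t), t*exp(-t), -t^2*exp(-t) - 6*t*exp(-t) + exp(-t)]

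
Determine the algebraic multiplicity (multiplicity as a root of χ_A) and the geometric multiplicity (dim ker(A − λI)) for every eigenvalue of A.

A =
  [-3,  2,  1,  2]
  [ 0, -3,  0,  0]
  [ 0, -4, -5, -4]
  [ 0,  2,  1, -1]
λ = -3: alg = 4, geom = 3

Step 1 — factor the characteristic polynomial to read off the algebraic multiplicities:
  χ_A(x) = (x + 3)^4

Step 2 — compute geometric multiplicities via the rank-nullity identity g(λ) = n − rank(A − λI):
  rank(A − (-3)·I) = 1, so dim ker(A − (-3)·I) = n − 1 = 3

Summary:
  λ = -3: algebraic multiplicity = 4, geometric multiplicity = 3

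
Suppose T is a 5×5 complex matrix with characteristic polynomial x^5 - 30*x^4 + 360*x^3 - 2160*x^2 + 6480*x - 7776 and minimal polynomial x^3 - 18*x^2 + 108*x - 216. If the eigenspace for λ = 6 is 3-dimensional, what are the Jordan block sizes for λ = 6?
Block sizes for λ = 6: [3, 1, 1]

Step 1 — from the characteristic polynomial, algebraic multiplicity of λ = 6 is 5. From dim ker(T − (6)·I) = 3, there are exactly 3 Jordan blocks for λ = 6.
Step 2 — from the minimal polynomial, the factor (x − 6)^3 tells us the largest block for λ = 6 has size 3.
Step 3 — with total size 5, 3 blocks, and largest block 3, the block sizes (in nonincreasing order) are [3, 1, 1].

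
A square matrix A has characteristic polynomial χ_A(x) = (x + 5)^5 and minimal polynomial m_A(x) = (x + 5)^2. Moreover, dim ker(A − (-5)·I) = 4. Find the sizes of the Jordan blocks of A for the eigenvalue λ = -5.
Block sizes for λ = -5: [2, 1, 1, 1]

Step 1 — from the characteristic polynomial, algebraic multiplicity of λ = -5 is 5. From dim ker(A − (-5)·I) = 4, there are exactly 4 Jordan blocks for λ = -5.
Step 2 — from the minimal polynomial, the factor (x + 5)^2 tells us the largest block for λ = -5 has size 2.
Step 3 — with total size 5, 4 blocks, and largest block 2, the block sizes (in nonincreasing order) are [2, 1, 1, 1].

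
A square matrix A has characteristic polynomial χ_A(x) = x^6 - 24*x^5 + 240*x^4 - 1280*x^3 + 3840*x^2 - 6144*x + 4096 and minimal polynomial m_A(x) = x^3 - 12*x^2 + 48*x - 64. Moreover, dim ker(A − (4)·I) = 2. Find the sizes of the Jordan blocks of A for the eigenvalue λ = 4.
Block sizes for λ = 4: [3, 3]

Step 1 — from the characteristic polynomial, algebraic multiplicity of λ = 4 is 6. From dim ker(A − (4)·I) = 2, there are exactly 2 Jordan blocks for λ = 4.
Step 2 — from the minimal polynomial, the factor (x − 4)^3 tells us the largest block for λ = 4 has size 3.
Step 3 — with total size 6, 2 blocks, and largest block 3, the block sizes (in nonincreasing order) are [3, 3].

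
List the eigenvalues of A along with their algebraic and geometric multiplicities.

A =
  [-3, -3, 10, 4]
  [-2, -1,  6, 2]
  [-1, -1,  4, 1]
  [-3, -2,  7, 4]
λ = 1: alg = 4, geom = 2

Step 1 — factor the characteristic polynomial to read off the algebraic multiplicities:
  χ_A(x) = (x - 1)^4

Step 2 — compute geometric multiplicities via the rank-nullity identity g(λ) = n − rank(A − λI):
  rank(A − (1)·I) = 2, so dim ker(A − (1)·I) = n − 2 = 2

Summary:
  λ = 1: algebraic multiplicity = 4, geometric multiplicity = 2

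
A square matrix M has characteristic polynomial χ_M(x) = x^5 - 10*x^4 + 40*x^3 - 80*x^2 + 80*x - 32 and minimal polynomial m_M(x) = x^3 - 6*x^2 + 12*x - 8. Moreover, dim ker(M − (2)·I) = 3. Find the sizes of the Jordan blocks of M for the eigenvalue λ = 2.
Block sizes for λ = 2: [3, 1, 1]

Step 1 — from the characteristic polynomial, algebraic multiplicity of λ = 2 is 5. From dim ker(M − (2)·I) = 3, there are exactly 3 Jordan blocks for λ = 2.
Step 2 — from the minimal polynomial, the factor (x − 2)^3 tells us the largest block for λ = 2 has size 3.
Step 3 — with total size 5, 3 blocks, and largest block 3, the block sizes (in nonincreasing order) are [3, 1, 1].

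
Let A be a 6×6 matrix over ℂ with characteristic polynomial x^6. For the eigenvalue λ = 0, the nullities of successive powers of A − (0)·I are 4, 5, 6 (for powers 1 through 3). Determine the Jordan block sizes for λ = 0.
Block sizes for λ = 0: [3, 1, 1, 1]

From the dimensions of kernels of powers, the number of Jordan blocks of size at least j is d_j − d_{j−1} where d_j = dim ker(N^j) (with d_0 = 0). Computing the differences gives [4, 1, 1].
The number of blocks of size exactly k is (#blocks of size ≥ k) − (#blocks of size ≥ k + 1), so the partition is: 3 block(s) of size 1, 1 block(s) of size 3.
In nonincreasing order the block sizes are [3, 1, 1, 1].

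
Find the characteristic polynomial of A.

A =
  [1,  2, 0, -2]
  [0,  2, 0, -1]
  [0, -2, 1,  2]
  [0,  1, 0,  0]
x^4 - 4*x^3 + 6*x^2 - 4*x + 1

Expanding det(x·I − A) (e.g. by cofactor expansion or by noting that A is similar to its Jordan form J, which has the same characteristic polynomial as A) gives
  χ_A(x) = x^4 - 4*x^3 + 6*x^2 - 4*x + 1
which factors as (x - 1)^4. The eigenvalues (with algebraic multiplicities) are λ = 1 with multiplicity 4.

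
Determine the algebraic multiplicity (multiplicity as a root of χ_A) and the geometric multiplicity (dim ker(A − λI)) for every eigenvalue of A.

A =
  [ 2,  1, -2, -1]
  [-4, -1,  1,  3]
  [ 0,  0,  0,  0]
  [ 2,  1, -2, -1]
λ = 0: alg = 4, geom = 2

Step 1 — factor the characteristic polynomial to read off the algebraic multiplicities:
  χ_A(x) = x^4

Step 2 — compute geometric multiplicities via the rank-nullity identity g(λ) = n − rank(A − λI):
  rank(A − (0)·I) = 2, so dim ker(A − (0)·I) = n − 2 = 2

Summary:
  λ = 0: algebraic multiplicity = 4, geometric multiplicity = 2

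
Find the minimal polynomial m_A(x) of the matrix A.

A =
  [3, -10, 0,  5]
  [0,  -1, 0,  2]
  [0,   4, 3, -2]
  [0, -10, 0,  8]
x^2 - 7*x + 12

The characteristic polynomial is χ_A(x) = (x - 4)*(x - 3)^3, so the eigenvalues are known. The minimal polynomial is
  m_A(x) = Π_λ (x − λ)^{k_λ}
where k_λ is the size of the *largest* Jordan block for λ (equivalently, the smallest k with (A − λI)^k v = 0 for every generalised eigenvector v of λ).

  λ = 3: largest Jordan block has size 1, contributing (x − 3)
  λ = 4: largest Jordan block has size 1, contributing (x − 4)

So m_A(x) = (x - 4)*(x - 3) = x^2 - 7*x + 12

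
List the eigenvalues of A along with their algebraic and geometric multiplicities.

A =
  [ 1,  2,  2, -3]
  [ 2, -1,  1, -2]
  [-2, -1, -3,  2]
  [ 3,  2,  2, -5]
λ = -2: alg = 4, geom = 2

Step 1 — factor the characteristic polynomial to read off the algebraic multiplicities:
  χ_A(x) = (x + 2)^4

Step 2 — compute geometric multiplicities via the rank-nullity identity g(λ) = n − rank(A − λI):
  rank(A − (-2)·I) = 2, so dim ker(A − (-2)·I) = n − 2 = 2

Summary:
  λ = -2: algebraic multiplicity = 4, geometric multiplicity = 2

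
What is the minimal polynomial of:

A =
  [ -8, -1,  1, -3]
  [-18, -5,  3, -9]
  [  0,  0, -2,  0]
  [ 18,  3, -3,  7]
x^2 + 4*x + 4

The characteristic polynomial is χ_A(x) = (x + 2)^4, so the eigenvalues are known. The minimal polynomial is
  m_A(x) = Π_λ (x − λ)^{k_λ}
where k_λ is the size of the *largest* Jordan block for λ (equivalently, the smallest k with (A − λI)^k v = 0 for every generalised eigenvector v of λ).

  λ = -2: largest Jordan block has size 2, contributing (x + 2)^2

So m_A(x) = (x + 2)^2 = x^2 + 4*x + 4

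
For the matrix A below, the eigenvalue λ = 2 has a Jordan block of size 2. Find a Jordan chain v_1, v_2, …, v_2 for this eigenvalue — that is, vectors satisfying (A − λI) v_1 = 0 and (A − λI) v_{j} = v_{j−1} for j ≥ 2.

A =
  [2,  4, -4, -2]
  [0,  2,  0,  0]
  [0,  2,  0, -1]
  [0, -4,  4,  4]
A Jordan chain for λ = 2 of length 2:
v_1 = (4, 0, 2, -4)ᵀ
v_2 = (0, 1, 0, 0)ᵀ

Let N = A − (2)·I. We want v_2 with N^2 v_2 = 0 but N^1 v_2 ≠ 0; then v_{j-1} := N · v_j for j = 2, …, 2.

Pick v_2 = (0, 1, 0, 0)ᵀ.
Then v_1 = N · v_2 = (4, 0, 2, -4)ᵀ.

Sanity check: (A − (2)·I) v_1 = (0, 0, 0, 0)ᵀ = 0. ✓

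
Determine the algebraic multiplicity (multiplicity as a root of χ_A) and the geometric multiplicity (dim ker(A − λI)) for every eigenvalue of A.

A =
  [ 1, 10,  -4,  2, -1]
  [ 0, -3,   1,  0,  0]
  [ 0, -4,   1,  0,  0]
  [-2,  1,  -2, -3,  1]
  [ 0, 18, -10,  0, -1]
λ = -1: alg = 5, geom = 2

Step 1 — factor the characteristic polynomial to read off the algebraic multiplicities:
  χ_A(x) = (x + 1)^5

Step 2 — compute geometric multiplicities via the rank-nullity identity g(λ) = n − rank(A − λI):
  rank(A − (-1)·I) = 3, so dim ker(A − (-1)·I) = n − 3 = 2

Summary:
  λ = -1: algebraic multiplicity = 5, geometric multiplicity = 2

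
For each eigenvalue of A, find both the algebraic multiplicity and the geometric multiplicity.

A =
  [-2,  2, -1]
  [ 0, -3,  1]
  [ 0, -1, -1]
λ = -2: alg = 3, geom = 1

Step 1 — factor the characteristic polynomial to read off the algebraic multiplicities:
  χ_A(x) = (x + 2)^3

Step 2 — compute geometric multiplicities via the rank-nullity identity g(λ) = n − rank(A − λI):
  rank(A − (-2)·I) = 2, so dim ker(A − (-2)·I) = n − 2 = 1

Summary:
  λ = -2: algebraic multiplicity = 3, geometric multiplicity = 1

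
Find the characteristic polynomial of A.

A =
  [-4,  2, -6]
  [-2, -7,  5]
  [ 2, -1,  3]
x^3 + 8*x^2 + 16*x

Expanding det(x·I − A) (e.g. by cofactor expansion or by noting that A is similar to its Jordan form J, which has the same characteristic polynomial as A) gives
  χ_A(x) = x^3 + 8*x^2 + 16*x
which factors as x*(x + 4)^2. The eigenvalues (with algebraic multiplicities) are λ = -4 with multiplicity 2, λ = 0 with multiplicity 1.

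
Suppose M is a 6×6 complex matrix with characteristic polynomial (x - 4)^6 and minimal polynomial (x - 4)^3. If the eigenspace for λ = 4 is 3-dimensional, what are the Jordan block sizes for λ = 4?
Block sizes for λ = 4: [3, 2, 1]

Step 1 — from the characteristic polynomial, algebraic multiplicity of λ = 4 is 6. From dim ker(M − (4)·I) = 3, there are exactly 3 Jordan blocks for λ = 4.
Step 2 — from the minimal polynomial, the factor (x − 4)^3 tells us the largest block for λ = 4 has size 3.
Step 3 — with total size 6, 3 blocks, and largest block 3, the block sizes (in nonincreasing order) are [3, 2, 1].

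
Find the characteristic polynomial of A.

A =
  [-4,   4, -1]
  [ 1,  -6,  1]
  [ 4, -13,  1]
x^3 + 9*x^2 + 27*x + 27

Expanding det(x·I − A) (e.g. by cofactor expansion or by noting that A is similar to its Jordan form J, which has the same characteristic polynomial as A) gives
  χ_A(x) = x^3 + 9*x^2 + 27*x + 27
which factors as (x + 3)^3. The eigenvalues (with algebraic multiplicities) are λ = -3 with multiplicity 3.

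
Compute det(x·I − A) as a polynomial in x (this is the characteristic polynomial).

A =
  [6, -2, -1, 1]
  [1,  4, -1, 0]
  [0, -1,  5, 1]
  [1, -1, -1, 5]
x^4 - 20*x^3 + 150*x^2 - 500*x + 625

Expanding det(x·I − A) (e.g. by cofactor expansion or by noting that A is similar to its Jordan form J, which has the same characteristic polynomial as A) gives
  χ_A(x) = x^4 - 20*x^3 + 150*x^2 - 500*x + 625
which factors as (x - 5)^4. The eigenvalues (with algebraic multiplicities) are λ = 5 with multiplicity 4.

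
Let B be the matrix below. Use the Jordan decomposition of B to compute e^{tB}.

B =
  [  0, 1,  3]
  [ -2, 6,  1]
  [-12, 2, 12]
e^{tB} =
  [-t^2*exp(6*t) - 6*t*exp(6*t) + exp(6*t), t*exp(6*t), t^2*exp(6*t)/2 + 3*t*exp(6*t)]
  [-2*t*exp(6*t), exp(6*t), t*exp(6*t)]
  [-2*t^2*exp(6*t) - 12*t*exp(6*t), 2*t*exp(6*t), t^2*exp(6*t) + 6*t*exp(6*t) + exp(6*t)]

Strategy: write B = P · J · P⁻¹ where J is a Jordan canonical form, so e^{tB} = P · e^{tJ} · P⁻¹, and e^{tJ} can be computed block-by-block.

B has Jordan form
J =
  [6, 1, 0]
  [0, 6, 1]
  [0, 0, 6]
(up to reordering of blocks).

Per-block formulas:
  For a 3×3 Jordan block J_3(6): exp(t · J_3(6)) = e^(6t)·(I + t·N + (t^2/2)·N^2), where N is the 3×3 nilpotent shift.

After assembling e^{tJ} and conjugating by P, we get:

e^{tB} =
  [-t^2*exp(6*t) - 6*t*exp(6*t) + exp(6*t), t*exp(6*t), t^2*exp(6*t)/2 + 3*t*exp(6*t)]
  [-2*t*exp(6*t), exp(6*t), t*exp(6*t)]
  [-2*t^2*exp(6*t) - 12*t*exp(6*t), 2*t*exp(6*t), t^2*exp(6*t) + 6*t*exp(6*t) + exp(6*t)]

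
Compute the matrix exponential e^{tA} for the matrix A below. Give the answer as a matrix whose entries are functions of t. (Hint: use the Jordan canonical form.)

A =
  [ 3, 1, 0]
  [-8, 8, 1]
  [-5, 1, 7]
e^{tA} =
  [t^2*exp(6*t)/2 - 3*t*exp(6*t) + exp(6*t), -t^2*exp(6*t)/2 + t*exp(6*t), t^2*exp(6*t)/2]
  [3*t^2*exp(6*t)/2 - 8*t*exp(6*t), -3*t^2*exp(6*t)/2 + 2*t*exp(6*t) + exp(6*t), 3*t^2*exp(6*t)/2 + t*exp(6*t)]
  [t^2*exp(6*t) - 5*t*exp(6*t), -t^2*exp(6*t) + t*exp(6*t), t^2*exp(6*t) + t*exp(6*t) + exp(6*t)]

Strategy: write A = P · J · P⁻¹ where J is a Jordan canonical form, so e^{tA} = P · e^{tJ} · P⁻¹, and e^{tJ} can be computed block-by-block.

A has Jordan form
J =
  [6, 1, 0]
  [0, 6, 1]
  [0, 0, 6]
(up to reordering of blocks).

Per-block formulas:
  For a 3×3 Jordan block J_3(6): exp(t · J_3(6)) = e^(6t)·(I + t·N + (t^2/2)·N^2), where N is the 3×3 nilpotent shift.

After assembling e^{tJ} and conjugating by P, we get:

e^{tA} =
  [t^2*exp(6*t)/2 - 3*t*exp(6*t) + exp(6*t), -t^2*exp(6*t)/2 + t*exp(6*t), t^2*exp(6*t)/2]
  [3*t^2*exp(6*t)/2 - 8*t*exp(6*t), -3*t^2*exp(6*t)/2 + 2*t*exp(6*t) + exp(6*t), 3*t^2*exp(6*t)/2 + t*exp(6*t)]
  [t^2*exp(6*t) - 5*t*exp(6*t), -t^2*exp(6*t) + t*exp(6*t), t^2*exp(6*t) + t*exp(6*t) + exp(6*t)]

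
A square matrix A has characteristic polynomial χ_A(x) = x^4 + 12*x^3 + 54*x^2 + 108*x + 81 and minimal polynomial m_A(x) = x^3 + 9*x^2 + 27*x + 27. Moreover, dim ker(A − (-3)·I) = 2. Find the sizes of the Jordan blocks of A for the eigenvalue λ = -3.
Block sizes for λ = -3: [3, 1]

Step 1 — from the characteristic polynomial, algebraic multiplicity of λ = -3 is 4. From dim ker(A − (-3)·I) = 2, there are exactly 2 Jordan blocks for λ = -3.
Step 2 — from the minimal polynomial, the factor (x + 3)^3 tells us the largest block for λ = -3 has size 3.
Step 3 — with total size 4, 2 blocks, and largest block 3, the block sizes (in nonincreasing order) are [3, 1].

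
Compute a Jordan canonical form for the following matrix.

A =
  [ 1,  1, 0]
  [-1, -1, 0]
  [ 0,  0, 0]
J_2(0) ⊕ J_1(0)

The characteristic polynomial is
  det(x·I − A) = x^3

Eigenvalues and multiplicities (the geometric multiplicity of λ is n − rank(A − λI), which equals the number of Jordan blocks for λ):
  λ = 0: algebraic multiplicity = 3, geometric multiplicity = 2

Determining the block sizes for each eigenvalue:
  λ = 0: 2 blocks summing to 3 forces exactly one block of size 2 and the rest size 1 → block sizes [2, 1]

Assembling the blocks gives a Jordan form
J =
  [0, 1, 0]
  [0, 0, 0]
  [0, 0, 0]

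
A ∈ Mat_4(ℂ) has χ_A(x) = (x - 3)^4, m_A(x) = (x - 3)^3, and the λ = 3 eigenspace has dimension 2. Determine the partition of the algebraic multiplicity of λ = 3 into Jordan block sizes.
Block sizes for λ = 3: [3, 1]

Step 1 — from the characteristic polynomial, algebraic multiplicity of λ = 3 is 4. From dim ker(A − (3)·I) = 2, there are exactly 2 Jordan blocks for λ = 3.
Step 2 — from the minimal polynomial, the factor (x − 3)^3 tells us the largest block for λ = 3 has size 3.
Step 3 — with total size 4, 2 blocks, and largest block 3, the block sizes (in nonincreasing order) are [3, 1].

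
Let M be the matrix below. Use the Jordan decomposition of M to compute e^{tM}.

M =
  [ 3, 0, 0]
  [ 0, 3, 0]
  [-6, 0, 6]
e^{tM} =
  [exp(3*t), 0, 0]
  [0, exp(3*t), 0]
  [-2*exp(6*t) + 2*exp(3*t), 0, exp(6*t)]

Strategy: write M = P · J · P⁻¹ where J is a Jordan canonical form, so e^{tM} = P · e^{tJ} · P⁻¹, and e^{tJ} can be computed block-by-block.

M has Jordan form
J =
  [3, 0, 0]
  [0, 3, 0]
  [0, 0, 6]
(up to reordering of blocks).

Per-block formulas:
  For a 1×1 block at λ = 3: exp(t · [3]) = [e^(3t)].
  For a 1×1 block at λ = 6: exp(t · [6]) = [e^(6t)].

After assembling e^{tJ} and conjugating by P, we get:

e^{tM} =
  [exp(3*t), 0, 0]
  [0, exp(3*t), 0]
  [-2*exp(6*t) + 2*exp(3*t), 0, exp(6*t)]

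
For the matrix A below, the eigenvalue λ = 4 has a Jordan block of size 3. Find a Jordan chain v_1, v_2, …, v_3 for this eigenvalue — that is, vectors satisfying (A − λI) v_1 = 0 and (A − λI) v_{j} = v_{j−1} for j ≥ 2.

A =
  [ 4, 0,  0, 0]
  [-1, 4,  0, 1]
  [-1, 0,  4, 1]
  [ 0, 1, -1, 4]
A Jordan chain for λ = 4 of length 3:
v_1 = (0, 1, 1, 0)ᵀ
v_2 = (0, 0, 0, 1)ᵀ
v_3 = (0, 1, 0, 0)ᵀ

Let N = A − (4)·I. We want v_3 with N^3 v_3 = 0 but N^2 v_3 ≠ 0; then v_{j-1} := N · v_j for j = 3, …, 2.

Pick v_3 = (0, 1, 0, 0)ᵀ.
Then v_2 = N · v_3 = (0, 0, 0, 1)ᵀ.
Then v_1 = N · v_2 = (0, 1, 1, 0)ᵀ.

Sanity check: (A − (4)·I) v_1 = (0, 0, 0, 0)ᵀ = 0. ✓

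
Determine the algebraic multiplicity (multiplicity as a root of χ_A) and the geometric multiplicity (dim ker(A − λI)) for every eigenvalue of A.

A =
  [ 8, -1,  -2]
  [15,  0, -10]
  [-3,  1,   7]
λ = 5: alg = 3, geom = 2

Step 1 — factor the characteristic polynomial to read off the algebraic multiplicities:
  χ_A(x) = (x - 5)^3

Step 2 — compute geometric multiplicities via the rank-nullity identity g(λ) = n − rank(A − λI):
  rank(A − (5)·I) = 1, so dim ker(A − (5)·I) = n − 1 = 2

Summary:
  λ = 5: algebraic multiplicity = 3, geometric multiplicity = 2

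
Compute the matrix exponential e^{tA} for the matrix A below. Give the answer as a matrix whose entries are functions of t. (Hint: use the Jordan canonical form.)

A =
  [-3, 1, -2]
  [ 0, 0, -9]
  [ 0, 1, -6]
e^{tA} =
  [exp(-3*t), t^2*exp(-3*t)/2 + t*exp(-3*t), -3*t^2*exp(-3*t)/2 - 2*t*exp(-3*t)]
  [0, 3*t*exp(-3*t) + exp(-3*t), -9*t*exp(-3*t)]
  [0, t*exp(-3*t), -3*t*exp(-3*t) + exp(-3*t)]

Strategy: write A = P · J · P⁻¹ where J is a Jordan canonical form, so e^{tA} = P · e^{tJ} · P⁻¹, and e^{tJ} can be computed block-by-block.

A has Jordan form
J =
  [-3,  1,  0]
  [ 0, -3,  1]
  [ 0,  0, -3]
(up to reordering of blocks).

Per-block formulas:
  For a 3×3 Jordan block J_3(-3): exp(t · J_3(-3)) = e^(-3t)·(I + t·N + (t^2/2)·N^2), where N is the 3×3 nilpotent shift.

After assembling e^{tJ} and conjugating by P, we get:

e^{tA} =
  [exp(-3*t), t^2*exp(-3*t)/2 + t*exp(-3*t), -3*t^2*exp(-3*t)/2 - 2*t*exp(-3*t)]
  [0, 3*t*exp(-3*t) + exp(-3*t), -9*t*exp(-3*t)]
  [0, t*exp(-3*t), -3*t*exp(-3*t) + exp(-3*t)]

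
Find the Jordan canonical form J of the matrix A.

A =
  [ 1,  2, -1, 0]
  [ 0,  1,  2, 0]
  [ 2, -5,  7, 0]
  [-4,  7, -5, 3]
J_3(3) ⊕ J_1(3)

The characteristic polynomial is
  det(x·I − A) = x^4 - 12*x^3 + 54*x^2 - 108*x + 81 = (x - 3)^4

Eigenvalues and multiplicities (the geometric multiplicity of λ is n − rank(A − λI), which equals the number of Jordan blocks for λ):
  λ = 3: algebraic multiplicity = 4, geometric multiplicity = 2

Determining the block sizes for each eigenvalue:
  λ = 3: with am = 4 and gm = 2, the partition is not yet determined (e.g. several partitions of 4 into 2 parts exist). Let N = A − (3)·I. Computing rank(N^1) = 2, rank(N^2) = 1, rank(N^3) = 0; the number of blocks of size ≥ j is rank(N^{j−1}) − rank(N^j), giving [2, 1, 1]. So we have 1 block(s) of size 3, 1 block(s) of size 1 → block sizes [3, 1]

Assembling the blocks gives a Jordan form
J =
  [3, 1, 0, 0]
  [0, 3, 1, 0]
  [0, 0, 3, 0]
  [0, 0, 0, 3]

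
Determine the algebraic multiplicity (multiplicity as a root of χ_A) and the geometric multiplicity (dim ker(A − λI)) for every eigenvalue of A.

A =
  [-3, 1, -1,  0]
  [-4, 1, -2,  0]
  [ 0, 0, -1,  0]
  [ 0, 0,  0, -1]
λ = -1: alg = 4, geom = 3

Step 1 — factor the characteristic polynomial to read off the algebraic multiplicities:
  χ_A(x) = (x + 1)^4

Step 2 — compute geometric multiplicities via the rank-nullity identity g(λ) = n − rank(A − λI):
  rank(A − (-1)·I) = 1, so dim ker(A − (-1)·I) = n − 1 = 3

Summary:
  λ = -1: algebraic multiplicity = 4, geometric multiplicity = 3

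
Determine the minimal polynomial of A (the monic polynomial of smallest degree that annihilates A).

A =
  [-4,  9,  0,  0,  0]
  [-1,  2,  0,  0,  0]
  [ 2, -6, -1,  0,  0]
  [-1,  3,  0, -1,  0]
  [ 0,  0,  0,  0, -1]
x^2 + 2*x + 1

The characteristic polynomial is χ_A(x) = (x + 1)^5, so the eigenvalues are known. The minimal polynomial is
  m_A(x) = Π_λ (x − λ)^{k_λ}
where k_λ is the size of the *largest* Jordan block for λ (equivalently, the smallest k with (A − λI)^k v = 0 for every generalised eigenvector v of λ).

  λ = -1: largest Jordan block has size 2, contributing (x + 1)^2

So m_A(x) = (x + 1)^2 = x^2 + 2*x + 1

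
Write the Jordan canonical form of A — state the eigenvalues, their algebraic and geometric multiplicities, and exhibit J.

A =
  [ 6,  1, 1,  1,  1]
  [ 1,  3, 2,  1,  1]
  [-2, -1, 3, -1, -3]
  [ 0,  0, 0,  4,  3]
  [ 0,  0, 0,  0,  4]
J_3(4) ⊕ J_2(4)

The characteristic polynomial is
  det(x·I − A) = x^5 - 20*x^4 + 160*x^3 - 640*x^2 + 1280*x - 1024 = (x - 4)^5

Eigenvalues and multiplicities (the geometric multiplicity of λ is n − rank(A − λI), which equals the number of Jordan blocks for λ):
  λ = 4: algebraic multiplicity = 5, geometric multiplicity = 2

Determining the block sizes for each eigenvalue:
  λ = 4: with am = 5 and gm = 2, the partition is not yet determined (e.g. several partitions of 5 into 2 parts exist). Let N = A − (4)·I. Computing rank(N^1) = 3, rank(N^2) = 1, rank(N^3) = 0; the number of blocks of size ≥ j is rank(N^{j−1}) − rank(N^j), giving [2, 2, 1]. So we have 1 block(s) of size 3, 1 block(s) of size 2 → block sizes [3, 2]

Assembling the blocks gives a Jordan form
J =
  [4, 1, 0, 0, 0]
  [0, 4, 1, 0, 0]
  [0, 0, 4, 0, 0]
  [0, 0, 0, 4, 1]
  [0, 0, 0, 0, 4]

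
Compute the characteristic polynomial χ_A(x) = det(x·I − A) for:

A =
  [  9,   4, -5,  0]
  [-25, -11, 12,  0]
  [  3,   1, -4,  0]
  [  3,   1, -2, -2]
x^4 + 8*x^3 + 24*x^2 + 32*x + 16

Expanding det(x·I − A) (e.g. by cofactor expansion or by noting that A is similar to its Jordan form J, which has the same characteristic polynomial as A) gives
  χ_A(x) = x^4 + 8*x^3 + 24*x^2 + 32*x + 16
which factors as (x + 2)^4. The eigenvalues (with algebraic multiplicities) are λ = -2 with multiplicity 4.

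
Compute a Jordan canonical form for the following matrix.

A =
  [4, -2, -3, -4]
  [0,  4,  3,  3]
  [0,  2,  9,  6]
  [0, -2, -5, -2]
J_1(3) ⊕ J_2(4) ⊕ J_1(4)

The characteristic polynomial is
  det(x·I − A) = x^4 - 15*x^3 + 84*x^2 - 208*x + 192 = (x - 4)^3*(x - 3)

Eigenvalues and multiplicities (the geometric multiplicity of λ is n − rank(A − λI), which equals the number of Jordan blocks for λ):
  λ = 3: algebraic multiplicity = 1, geometric multiplicity = 1
  λ = 4: algebraic multiplicity = 3, geometric multiplicity = 2

Determining the block sizes for each eigenvalue:
  λ = 3: one block (gm = 1), so the single block has size am = 1 → block sizes [1]
  λ = 4: 2 blocks summing to 3 forces exactly one block of size 2 and the rest size 1 → block sizes [2, 1]

Assembling the blocks gives a Jordan form
J =
  [3, 0, 0, 0]
  [0, 4, 1, 0]
  [0, 0, 4, 0]
  [0, 0, 0, 4]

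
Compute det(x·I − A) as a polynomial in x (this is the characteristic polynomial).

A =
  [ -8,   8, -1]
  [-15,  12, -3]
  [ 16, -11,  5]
x^3 - 9*x^2 + 27*x - 27

Expanding det(x·I − A) (e.g. by cofactor expansion or by noting that A is similar to its Jordan form J, which has the same characteristic polynomial as A) gives
  χ_A(x) = x^3 - 9*x^2 + 27*x - 27
which factors as (x - 3)^3. The eigenvalues (with algebraic multiplicities) are λ = 3 with multiplicity 3.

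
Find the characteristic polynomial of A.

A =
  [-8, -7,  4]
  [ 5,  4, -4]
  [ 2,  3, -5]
x^3 + 9*x^2 + 27*x + 27

Expanding det(x·I − A) (e.g. by cofactor expansion or by noting that A is similar to its Jordan form J, which has the same characteristic polynomial as A) gives
  χ_A(x) = x^3 + 9*x^2 + 27*x + 27
which factors as (x + 3)^3. The eigenvalues (with algebraic multiplicities) are λ = -3 with multiplicity 3.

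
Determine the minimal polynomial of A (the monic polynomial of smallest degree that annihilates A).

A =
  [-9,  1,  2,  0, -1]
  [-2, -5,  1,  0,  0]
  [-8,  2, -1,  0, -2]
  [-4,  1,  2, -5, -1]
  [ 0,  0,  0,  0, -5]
x^3 + 15*x^2 + 75*x + 125

The characteristic polynomial is χ_A(x) = (x + 5)^5, so the eigenvalues are known. The minimal polynomial is
  m_A(x) = Π_λ (x − λ)^{k_λ}
where k_λ is the size of the *largest* Jordan block for λ (equivalently, the smallest k with (A − λI)^k v = 0 for every generalised eigenvector v of λ).

  λ = -5: largest Jordan block has size 3, contributing (x + 5)^3

So m_A(x) = (x + 5)^3 = x^3 + 15*x^2 + 75*x + 125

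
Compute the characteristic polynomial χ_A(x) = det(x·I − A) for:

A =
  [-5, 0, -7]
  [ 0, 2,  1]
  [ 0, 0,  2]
x^3 + x^2 - 16*x + 20

Expanding det(x·I − A) (e.g. by cofactor expansion or by noting that A is similar to its Jordan form J, which has the same characteristic polynomial as A) gives
  χ_A(x) = x^3 + x^2 - 16*x + 20
which factors as (x - 2)^2*(x + 5). The eigenvalues (with algebraic multiplicities) are λ = -5 with multiplicity 1, λ = 2 with multiplicity 2.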